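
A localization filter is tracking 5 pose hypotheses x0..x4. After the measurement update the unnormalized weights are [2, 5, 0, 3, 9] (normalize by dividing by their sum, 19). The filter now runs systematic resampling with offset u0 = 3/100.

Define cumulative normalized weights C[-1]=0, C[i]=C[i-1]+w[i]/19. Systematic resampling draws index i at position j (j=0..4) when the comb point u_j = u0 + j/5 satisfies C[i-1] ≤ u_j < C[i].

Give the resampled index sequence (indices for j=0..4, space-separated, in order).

0 1 3 4 4

C = [2/19, 7/19, 7/19, 10/19, 1]
j=0: u_0=3/100 ∈ [0, 2/19) → index 0
j=1: u_1=23/100 ∈ [2/19, 7/19) → index 1
j=2: u_2=43/100 ∈ [7/19, 10/19) → index 3
j=3: u_3=63/100 ∈ [10/19, 1) → index 4
j=4: u_4=83/100 ∈ [10/19, 1) → index 4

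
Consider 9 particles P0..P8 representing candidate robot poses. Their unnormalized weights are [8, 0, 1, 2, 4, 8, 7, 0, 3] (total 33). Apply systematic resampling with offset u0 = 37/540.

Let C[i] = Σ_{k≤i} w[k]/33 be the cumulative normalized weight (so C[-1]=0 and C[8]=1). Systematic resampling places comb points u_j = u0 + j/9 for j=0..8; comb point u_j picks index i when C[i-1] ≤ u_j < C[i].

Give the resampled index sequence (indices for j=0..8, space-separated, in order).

C = [8/33, 8/33, 3/11, 1/3, 5/11, 23/33, 10/11, 10/11, 1]
j=0: u_0=37/540 ∈ [0, 8/33) → index 0
j=1: u_1=97/540 ∈ [0, 8/33) → index 0
j=2: u_2=157/540 ∈ [3/11, 1/3) → index 3
j=3: u_3=217/540 ∈ [1/3, 5/11) → index 4
j=4: u_4=277/540 ∈ [5/11, 23/33) → index 5
j=5: u_5=337/540 ∈ [5/11, 23/33) → index 5
j=6: u_6=397/540 ∈ [23/33, 10/11) → index 6
j=7: u_7=457/540 ∈ [23/33, 10/11) → index 6
j=8: u_8=517/540 ∈ [10/11, 1) → index 8

0 0 3 4 5 5 6 6 8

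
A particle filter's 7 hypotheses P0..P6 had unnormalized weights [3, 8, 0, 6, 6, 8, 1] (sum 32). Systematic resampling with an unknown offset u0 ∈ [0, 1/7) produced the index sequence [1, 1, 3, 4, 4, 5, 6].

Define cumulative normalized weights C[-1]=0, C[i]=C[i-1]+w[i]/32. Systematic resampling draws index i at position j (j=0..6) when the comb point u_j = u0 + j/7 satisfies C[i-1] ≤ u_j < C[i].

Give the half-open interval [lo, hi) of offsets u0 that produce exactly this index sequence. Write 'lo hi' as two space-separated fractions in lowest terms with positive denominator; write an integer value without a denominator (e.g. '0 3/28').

25/224 1/7

C = [3/32, 11/32, 11/32, 17/32, 23/32, 31/32, 1]
j=0 picked index 1: u0 ∈ [3/32, 11/32)
j=1 picked index 1: u0 ∈ [-11/224, 45/224)
j=2 picked index 3: u0 ∈ [13/224, 55/224)
j=3 picked index 4: u0 ∈ [23/224, 65/224)
j=4 picked index 4: u0 ∈ [-9/224, 33/224)
j=5 picked index 5: u0 ∈ [1/224, 57/224)
j=6 picked index 6: u0 ∈ [25/224, 1/7)
intersection: [25/224, 1/7)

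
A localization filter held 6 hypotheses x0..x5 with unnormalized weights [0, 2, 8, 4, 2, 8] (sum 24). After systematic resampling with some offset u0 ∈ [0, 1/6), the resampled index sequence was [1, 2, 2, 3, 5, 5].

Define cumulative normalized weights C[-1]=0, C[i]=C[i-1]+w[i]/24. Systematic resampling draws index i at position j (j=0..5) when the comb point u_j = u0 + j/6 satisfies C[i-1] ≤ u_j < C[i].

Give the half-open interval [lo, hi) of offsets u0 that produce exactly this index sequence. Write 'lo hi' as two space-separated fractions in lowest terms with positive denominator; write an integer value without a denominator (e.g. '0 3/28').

0 1/12

C = [0, 1/12, 5/12, 7/12, 2/3, 1]
j=0 picked index 1: u0 ∈ [0, 1/12)
j=1 picked index 2: u0 ∈ [-1/12, 1/4)
j=2 picked index 2: u0 ∈ [-1/4, 1/12)
j=3 picked index 3: u0 ∈ [-1/12, 1/12)
j=4 picked index 5: u0 ∈ [0, 1/3)
j=5 picked index 5: u0 ∈ [-1/6, 1/6)
intersection: [0, 1/12)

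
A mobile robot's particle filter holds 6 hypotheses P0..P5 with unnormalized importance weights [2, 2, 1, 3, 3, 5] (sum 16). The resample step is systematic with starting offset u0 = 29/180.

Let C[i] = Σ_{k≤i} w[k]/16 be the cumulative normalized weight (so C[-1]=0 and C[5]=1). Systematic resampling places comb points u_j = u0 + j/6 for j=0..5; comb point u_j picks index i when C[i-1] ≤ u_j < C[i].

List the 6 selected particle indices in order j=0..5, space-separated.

C = [1/8, 1/4, 5/16, 1/2, 11/16, 1]
j=0: u_0=29/180 ∈ [1/8, 1/4) → index 1
j=1: u_1=59/180 ∈ [5/16, 1/2) → index 3
j=2: u_2=89/180 ∈ [5/16, 1/2) → index 3
j=3: u_3=119/180 ∈ [1/2, 11/16) → index 4
j=4: u_4=149/180 ∈ [11/16, 1) → index 5
j=5: u_5=179/180 ∈ [11/16, 1) → index 5

1 3 3 4 5 5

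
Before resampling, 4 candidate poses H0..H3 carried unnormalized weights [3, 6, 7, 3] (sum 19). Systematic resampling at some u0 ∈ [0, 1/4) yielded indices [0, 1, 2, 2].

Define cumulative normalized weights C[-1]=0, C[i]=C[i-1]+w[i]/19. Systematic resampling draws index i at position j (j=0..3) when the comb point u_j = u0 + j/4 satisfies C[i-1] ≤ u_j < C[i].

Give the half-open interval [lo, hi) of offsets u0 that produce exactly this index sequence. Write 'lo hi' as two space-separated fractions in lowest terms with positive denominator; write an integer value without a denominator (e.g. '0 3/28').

C = [3/19, 9/19, 16/19, 1]
j=0 picked index 0: u0 ∈ [0, 3/19)
j=1 picked index 1: u0 ∈ [-7/76, 17/76)
j=2 picked index 2: u0 ∈ [-1/38, 13/38)
j=3 picked index 2: u0 ∈ [-21/76, 7/76)
intersection: [0, 7/76)

0 7/76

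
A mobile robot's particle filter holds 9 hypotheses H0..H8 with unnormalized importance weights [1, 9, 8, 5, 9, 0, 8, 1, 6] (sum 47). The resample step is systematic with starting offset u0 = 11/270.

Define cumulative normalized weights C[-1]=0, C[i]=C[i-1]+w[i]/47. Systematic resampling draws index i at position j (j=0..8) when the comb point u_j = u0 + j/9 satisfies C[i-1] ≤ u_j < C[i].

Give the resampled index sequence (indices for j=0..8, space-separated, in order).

C = [1/47, 10/47, 18/47, 23/47, 32/47, 32/47, 40/47, 41/47, 1]
j=0: u_0=11/270 ∈ [1/47, 10/47) → index 1
j=1: u_1=41/270 ∈ [1/47, 10/47) → index 1
j=2: u_2=71/270 ∈ [10/47, 18/47) → index 2
j=3: u_3=101/270 ∈ [10/47, 18/47) → index 2
j=4: u_4=131/270 ∈ [18/47, 23/47) → index 3
j=5: u_5=161/270 ∈ [23/47, 32/47) → index 4
j=6: u_6=191/270 ∈ [32/47, 40/47) → index 6
j=7: u_7=221/270 ∈ [32/47, 40/47) → index 6
j=8: u_8=251/270 ∈ [41/47, 1) → index 8

1 1 2 2 3 4 6 6 8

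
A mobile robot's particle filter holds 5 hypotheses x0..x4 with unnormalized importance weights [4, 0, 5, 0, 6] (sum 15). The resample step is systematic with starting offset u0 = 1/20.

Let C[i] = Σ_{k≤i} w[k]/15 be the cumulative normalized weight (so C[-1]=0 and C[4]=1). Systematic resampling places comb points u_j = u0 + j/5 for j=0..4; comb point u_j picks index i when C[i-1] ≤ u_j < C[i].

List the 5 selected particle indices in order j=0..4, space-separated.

0 0 2 4 4

C = [4/15, 4/15, 3/5, 3/5, 1]
j=0: u_0=1/20 ∈ [0, 4/15) → index 0
j=1: u_1=1/4 ∈ [0, 4/15) → index 0
j=2: u_2=9/20 ∈ [4/15, 3/5) → index 2
j=3: u_3=13/20 ∈ [3/5, 1) → index 4
j=4: u_4=17/20 ∈ [3/5, 1) → index 4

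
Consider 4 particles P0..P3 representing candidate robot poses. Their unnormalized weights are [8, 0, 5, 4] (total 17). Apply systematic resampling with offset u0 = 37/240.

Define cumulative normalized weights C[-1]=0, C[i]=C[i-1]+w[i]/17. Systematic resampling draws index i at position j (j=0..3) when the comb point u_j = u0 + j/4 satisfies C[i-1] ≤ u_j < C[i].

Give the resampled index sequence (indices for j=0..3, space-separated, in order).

C = [8/17, 8/17, 13/17, 1]
j=0: u_0=37/240 ∈ [0, 8/17) → index 0
j=1: u_1=97/240 ∈ [0, 8/17) → index 0
j=2: u_2=157/240 ∈ [8/17, 13/17) → index 2
j=3: u_3=217/240 ∈ [13/17, 1) → index 3

0 0 2 3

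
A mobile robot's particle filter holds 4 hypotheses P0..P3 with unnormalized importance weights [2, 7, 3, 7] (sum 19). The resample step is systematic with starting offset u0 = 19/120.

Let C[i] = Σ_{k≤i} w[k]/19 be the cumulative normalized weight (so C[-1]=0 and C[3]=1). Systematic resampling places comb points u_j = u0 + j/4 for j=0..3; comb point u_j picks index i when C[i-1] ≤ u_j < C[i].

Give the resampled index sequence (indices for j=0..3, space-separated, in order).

1 1 3 3

C = [2/19, 9/19, 12/19, 1]
j=0: u_0=19/120 ∈ [2/19, 9/19) → index 1
j=1: u_1=49/120 ∈ [2/19, 9/19) → index 1
j=2: u_2=79/120 ∈ [12/19, 1) → index 3
j=3: u_3=109/120 ∈ [12/19, 1) → index 3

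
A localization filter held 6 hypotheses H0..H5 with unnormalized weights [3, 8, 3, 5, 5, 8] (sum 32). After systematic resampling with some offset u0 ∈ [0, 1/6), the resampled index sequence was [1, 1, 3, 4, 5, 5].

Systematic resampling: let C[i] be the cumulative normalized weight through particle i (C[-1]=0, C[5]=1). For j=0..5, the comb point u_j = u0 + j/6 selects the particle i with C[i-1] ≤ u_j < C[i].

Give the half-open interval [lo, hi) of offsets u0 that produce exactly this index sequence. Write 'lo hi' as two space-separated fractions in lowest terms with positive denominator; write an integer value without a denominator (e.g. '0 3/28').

C = [3/32, 11/32, 7/16, 19/32, 3/4, 1]
j=0 picked index 1: u0 ∈ [3/32, 11/32)
j=1 picked index 1: u0 ∈ [-7/96, 17/96)
j=2 picked index 3: u0 ∈ [5/48, 25/96)
j=3 picked index 4: u0 ∈ [3/32, 1/4)
j=4 picked index 5: u0 ∈ [1/12, 1/3)
j=5 picked index 5: u0 ∈ [-1/12, 1/6)
intersection: [5/48, 1/6)

5/48 1/6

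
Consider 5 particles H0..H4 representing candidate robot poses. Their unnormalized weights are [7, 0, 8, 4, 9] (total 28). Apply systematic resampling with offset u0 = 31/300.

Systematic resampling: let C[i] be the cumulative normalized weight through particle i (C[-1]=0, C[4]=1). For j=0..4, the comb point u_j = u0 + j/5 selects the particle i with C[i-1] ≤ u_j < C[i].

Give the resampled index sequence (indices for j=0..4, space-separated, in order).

C = [1/4, 1/4, 15/28, 19/28, 1]
j=0: u_0=31/300 ∈ [0, 1/4) → index 0
j=1: u_1=91/300 ∈ [1/4, 15/28) → index 2
j=2: u_2=151/300 ∈ [1/4, 15/28) → index 2
j=3: u_3=211/300 ∈ [19/28, 1) → index 4
j=4: u_4=271/300 ∈ [19/28, 1) → index 4

0 2 2 4 4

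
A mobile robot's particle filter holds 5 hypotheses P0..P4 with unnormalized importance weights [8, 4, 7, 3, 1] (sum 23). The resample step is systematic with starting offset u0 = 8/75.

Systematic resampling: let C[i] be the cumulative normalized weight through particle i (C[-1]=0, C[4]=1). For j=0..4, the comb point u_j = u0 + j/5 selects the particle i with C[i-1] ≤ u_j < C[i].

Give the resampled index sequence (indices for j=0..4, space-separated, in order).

0 0 1 2 3

C = [8/23, 12/23, 19/23, 22/23, 1]
j=0: u_0=8/75 ∈ [0, 8/23) → index 0
j=1: u_1=23/75 ∈ [0, 8/23) → index 0
j=2: u_2=38/75 ∈ [8/23, 12/23) → index 1
j=3: u_3=53/75 ∈ [12/23, 19/23) → index 2
j=4: u_4=68/75 ∈ [19/23, 22/23) → index 3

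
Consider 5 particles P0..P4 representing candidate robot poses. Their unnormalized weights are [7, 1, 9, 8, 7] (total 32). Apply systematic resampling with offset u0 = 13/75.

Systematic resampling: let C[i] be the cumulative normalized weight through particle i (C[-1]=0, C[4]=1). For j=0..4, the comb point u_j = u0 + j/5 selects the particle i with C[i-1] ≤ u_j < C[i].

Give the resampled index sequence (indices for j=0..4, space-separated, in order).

C = [7/32, 1/4, 17/32, 25/32, 1]
j=0: u_0=13/75 ∈ [0, 7/32) → index 0
j=1: u_1=28/75 ∈ [1/4, 17/32) → index 2
j=2: u_2=43/75 ∈ [17/32, 25/32) → index 3
j=3: u_3=58/75 ∈ [17/32, 25/32) → index 3
j=4: u_4=73/75 ∈ [25/32, 1) → index 4

0 2 3 3 4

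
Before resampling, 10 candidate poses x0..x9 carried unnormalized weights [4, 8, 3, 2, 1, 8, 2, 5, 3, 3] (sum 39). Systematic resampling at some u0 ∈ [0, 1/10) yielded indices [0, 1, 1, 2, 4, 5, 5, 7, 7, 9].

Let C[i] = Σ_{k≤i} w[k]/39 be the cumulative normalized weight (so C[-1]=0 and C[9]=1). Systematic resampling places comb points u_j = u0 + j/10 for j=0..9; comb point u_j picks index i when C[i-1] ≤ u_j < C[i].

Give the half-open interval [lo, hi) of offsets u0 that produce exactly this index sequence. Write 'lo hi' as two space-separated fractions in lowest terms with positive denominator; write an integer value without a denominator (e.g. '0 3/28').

7/195 3/65

C = [4/39, 4/13, 5/13, 17/39, 6/13, 2/3, 28/39, 11/13, 12/13, 1]
j=0 picked index 0: u0 ∈ [0, 4/39)
j=1 picked index 1: u0 ∈ [1/390, 27/130)
j=2 picked index 1: u0 ∈ [-19/195, 7/65)
j=3 picked index 2: u0 ∈ [1/130, 11/130)
j=4 picked index 4: u0 ∈ [7/195, 4/65)
j=5 picked index 5: u0 ∈ [-1/26, 1/6)
j=6 picked index 5: u0 ∈ [-9/65, 1/15)
j=7 picked index 7: u0 ∈ [7/390, 19/130)
j=8 picked index 7: u0 ∈ [-16/195, 3/65)
j=9 picked index 9: u0 ∈ [3/130, 1/10)
intersection: [7/195, 3/65)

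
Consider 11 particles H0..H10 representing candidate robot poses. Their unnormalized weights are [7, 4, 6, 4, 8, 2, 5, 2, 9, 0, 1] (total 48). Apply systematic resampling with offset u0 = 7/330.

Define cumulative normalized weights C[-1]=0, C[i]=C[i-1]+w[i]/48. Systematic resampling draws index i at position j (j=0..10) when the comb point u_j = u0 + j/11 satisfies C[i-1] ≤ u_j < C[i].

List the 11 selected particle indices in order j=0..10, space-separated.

C = [7/48, 11/48, 17/48, 7/16, 29/48, 31/48, 3/4, 19/24, 47/48, 47/48, 1]
j=0: u_0=7/330 ∈ [0, 7/48) → index 0
j=1: u_1=37/330 ∈ [0, 7/48) → index 0
j=2: u_2=67/330 ∈ [7/48, 11/48) → index 1
j=3: u_3=97/330 ∈ [11/48, 17/48) → index 2
j=4: u_4=127/330 ∈ [17/48, 7/16) → index 3
j=5: u_5=157/330 ∈ [7/16, 29/48) → index 4
j=6: u_6=17/30 ∈ [7/16, 29/48) → index 4
j=7: u_7=217/330 ∈ [31/48, 3/4) → index 6
j=8: u_8=247/330 ∈ [31/48, 3/4) → index 6
j=9: u_9=277/330 ∈ [19/24, 47/48) → index 8
j=10: u_10=307/330 ∈ [19/24, 47/48) → index 8

0 0 1 2 3 4 4 6 6 8 8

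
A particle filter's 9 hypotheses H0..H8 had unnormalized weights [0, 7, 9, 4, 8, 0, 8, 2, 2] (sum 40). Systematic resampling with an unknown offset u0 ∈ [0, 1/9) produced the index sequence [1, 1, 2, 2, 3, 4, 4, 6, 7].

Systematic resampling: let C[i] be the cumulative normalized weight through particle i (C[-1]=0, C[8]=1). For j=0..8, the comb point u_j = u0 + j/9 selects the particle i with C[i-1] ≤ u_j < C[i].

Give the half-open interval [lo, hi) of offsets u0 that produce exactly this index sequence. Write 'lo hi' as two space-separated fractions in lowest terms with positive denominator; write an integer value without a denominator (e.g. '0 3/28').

1/90 1/30

C = [0, 7/40, 2/5, 1/2, 7/10, 7/10, 9/10, 19/20, 1]
j=0 picked index 1: u0 ∈ [0, 7/40)
j=1 picked index 1: u0 ∈ [-1/9, 23/360)
j=2 picked index 2: u0 ∈ [-17/360, 8/45)
j=3 picked index 2: u0 ∈ [-19/120, 1/15)
j=4 picked index 3: u0 ∈ [-2/45, 1/18)
j=5 picked index 4: u0 ∈ [-1/18, 13/90)
j=6 picked index 4: u0 ∈ [-1/6, 1/30)
j=7 picked index 6: u0 ∈ [-7/90, 11/90)
j=8 picked index 7: u0 ∈ [1/90, 11/180)
intersection: [1/90, 1/30)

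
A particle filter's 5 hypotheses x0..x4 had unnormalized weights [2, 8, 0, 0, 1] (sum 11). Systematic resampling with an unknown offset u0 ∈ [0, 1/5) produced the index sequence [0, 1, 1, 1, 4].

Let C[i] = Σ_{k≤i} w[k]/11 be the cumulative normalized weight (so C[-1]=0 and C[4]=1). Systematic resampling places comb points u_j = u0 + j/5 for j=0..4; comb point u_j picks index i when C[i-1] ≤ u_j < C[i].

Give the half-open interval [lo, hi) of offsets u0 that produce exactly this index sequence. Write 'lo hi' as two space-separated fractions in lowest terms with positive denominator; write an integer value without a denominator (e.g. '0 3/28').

C = [2/11, 10/11, 10/11, 10/11, 1]
j=0 picked index 0: u0 ∈ [0, 2/11)
j=1 picked index 1: u0 ∈ [-1/55, 39/55)
j=2 picked index 1: u0 ∈ [-12/55, 28/55)
j=3 picked index 1: u0 ∈ [-23/55, 17/55)
j=4 picked index 4: u0 ∈ [6/55, 1/5)
intersection: [6/55, 2/11)

6/55 2/11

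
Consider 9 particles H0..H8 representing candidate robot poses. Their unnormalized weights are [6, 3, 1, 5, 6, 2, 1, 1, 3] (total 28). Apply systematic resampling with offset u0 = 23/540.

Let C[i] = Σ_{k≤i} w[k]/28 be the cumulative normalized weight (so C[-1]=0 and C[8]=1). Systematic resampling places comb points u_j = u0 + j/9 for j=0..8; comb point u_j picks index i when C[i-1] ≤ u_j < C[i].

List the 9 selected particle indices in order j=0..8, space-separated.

C = [3/14, 9/28, 5/14, 15/28, 3/4, 23/28, 6/7, 25/28, 1]
j=0: u_0=23/540 ∈ [0, 3/14) → index 0
j=1: u_1=83/540 ∈ [0, 3/14) → index 0
j=2: u_2=143/540 ∈ [3/14, 9/28) → index 1
j=3: u_3=203/540 ∈ [5/14, 15/28) → index 3
j=4: u_4=263/540 ∈ [5/14, 15/28) → index 3
j=5: u_5=323/540 ∈ [15/28, 3/4) → index 4
j=6: u_6=383/540 ∈ [15/28, 3/4) → index 4
j=7: u_7=443/540 ∈ [3/4, 23/28) → index 5
j=8: u_8=503/540 ∈ [25/28, 1) → index 8

0 0 1 3 3 4 4 5 8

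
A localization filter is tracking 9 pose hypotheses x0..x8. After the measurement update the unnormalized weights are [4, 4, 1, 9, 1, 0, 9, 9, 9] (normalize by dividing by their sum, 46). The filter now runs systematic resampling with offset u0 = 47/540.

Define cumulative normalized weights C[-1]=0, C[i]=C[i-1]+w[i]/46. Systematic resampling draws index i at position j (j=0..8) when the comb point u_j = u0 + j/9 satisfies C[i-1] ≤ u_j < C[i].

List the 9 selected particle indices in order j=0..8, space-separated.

1 3 3 6 6 7 7 8 8

C = [2/23, 4/23, 9/46, 9/23, 19/46, 19/46, 14/23, 37/46, 1]
j=0: u_0=47/540 ∈ [2/23, 4/23) → index 1
j=1: u_1=107/540 ∈ [9/46, 9/23) → index 3
j=2: u_2=167/540 ∈ [9/46, 9/23) → index 3
j=3: u_3=227/540 ∈ [19/46, 14/23) → index 6
j=4: u_4=287/540 ∈ [19/46, 14/23) → index 6
j=5: u_5=347/540 ∈ [14/23, 37/46) → index 7
j=6: u_6=407/540 ∈ [14/23, 37/46) → index 7
j=7: u_7=467/540 ∈ [37/46, 1) → index 8
j=8: u_8=527/540 ∈ [37/46, 1) → index 8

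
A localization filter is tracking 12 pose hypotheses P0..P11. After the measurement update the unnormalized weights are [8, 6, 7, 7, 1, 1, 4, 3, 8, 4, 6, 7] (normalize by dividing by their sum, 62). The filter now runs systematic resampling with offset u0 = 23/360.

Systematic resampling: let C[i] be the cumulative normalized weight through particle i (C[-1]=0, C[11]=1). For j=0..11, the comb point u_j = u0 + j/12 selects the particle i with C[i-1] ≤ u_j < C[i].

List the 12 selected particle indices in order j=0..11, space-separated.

0 1 2 2 3 5 7 8 9 10 11 11

C = [4/31, 7/31, 21/62, 14/31, 29/62, 15/31, 17/31, 37/62, 45/62, 49/62, 55/62, 1]
j=0: u_0=23/360 ∈ [0, 4/31) → index 0
j=1: u_1=53/360 ∈ [4/31, 7/31) → index 1
j=2: u_2=83/360 ∈ [7/31, 21/62) → index 2
j=3: u_3=113/360 ∈ [7/31, 21/62) → index 2
j=4: u_4=143/360 ∈ [21/62, 14/31) → index 3
j=5: u_5=173/360 ∈ [29/62, 15/31) → index 5
j=6: u_6=203/360 ∈ [17/31, 37/62) → index 7
j=7: u_7=233/360 ∈ [37/62, 45/62) → index 8
j=8: u_8=263/360 ∈ [45/62, 49/62) → index 9
j=9: u_9=293/360 ∈ [49/62, 55/62) → index 10
j=10: u_10=323/360 ∈ [55/62, 1) → index 11
j=11: u_11=353/360 ∈ [55/62, 1) → index 11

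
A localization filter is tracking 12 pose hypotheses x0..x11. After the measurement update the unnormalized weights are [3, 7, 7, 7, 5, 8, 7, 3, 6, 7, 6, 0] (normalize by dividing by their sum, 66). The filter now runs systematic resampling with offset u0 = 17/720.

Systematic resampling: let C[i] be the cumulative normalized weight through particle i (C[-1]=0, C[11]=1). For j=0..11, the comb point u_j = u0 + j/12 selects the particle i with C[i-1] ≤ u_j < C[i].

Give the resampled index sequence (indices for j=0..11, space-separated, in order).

C = [1/22, 5/33, 17/66, 4/11, 29/66, 37/66, 2/3, 47/66, 53/66, 10/11, 1, 1]
j=0: u_0=17/720 ∈ [0, 1/22) → index 0
j=1: u_1=77/720 ∈ [1/22, 5/33) → index 1
j=2: u_2=137/720 ∈ [5/33, 17/66) → index 2
j=3: u_3=197/720 ∈ [17/66, 4/11) → index 3
j=4: u_4=257/720 ∈ [17/66, 4/11) → index 3
j=5: u_5=317/720 ∈ [29/66, 37/66) → index 5
j=6: u_6=377/720 ∈ [29/66, 37/66) → index 5
j=7: u_7=437/720 ∈ [37/66, 2/3) → index 6
j=8: u_8=497/720 ∈ [2/3, 47/66) → index 7
j=9: u_9=557/720 ∈ [47/66, 53/66) → index 8
j=10: u_10=617/720 ∈ [53/66, 10/11) → index 9
j=11: u_11=677/720 ∈ [10/11, 1) → index 10

0 1 2 3 3 5 5 6 7 8 9 10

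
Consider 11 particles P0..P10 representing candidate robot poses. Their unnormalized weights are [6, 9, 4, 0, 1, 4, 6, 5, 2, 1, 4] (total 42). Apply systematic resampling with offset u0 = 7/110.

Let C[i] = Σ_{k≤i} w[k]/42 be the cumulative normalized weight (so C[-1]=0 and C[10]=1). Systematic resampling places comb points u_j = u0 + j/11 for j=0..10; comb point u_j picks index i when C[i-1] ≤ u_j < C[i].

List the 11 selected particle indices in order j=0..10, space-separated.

C = [1/7, 5/14, 19/42, 19/42, 10/21, 4/7, 5/7, 5/6, 37/42, 19/21, 1]
j=0: u_0=7/110 ∈ [0, 1/7) → index 0
j=1: u_1=17/110 ∈ [1/7, 5/14) → index 1
j=2: u_2=27/110 ∈ [1/7, 5/14) → index 1
j=3: u_3=37/110 ∈ [1/7, 5/14) → index 1
j=4: u_4=47/110 ∈ [5/14, 19/42) → index 2
j=5: u_5=57/110 ∈ [10/21, 4/7) → index 5
j=6: u_6=67/110 ∈ [4/7, 5/7) → index 6
j=7: u_7=7/10 ∈ [4/7, 5/7) → index 6
j=8: u_8=87/110 ∈ [5/7, 5/6) → index 7
j=9: u_9=97/110 ∈ [37/42, 19/21) → index 9
j=10: u_10=107/110 ∈ [19/21, 1) → index 10

0 1 1 1 2 5 6 6 7 9 10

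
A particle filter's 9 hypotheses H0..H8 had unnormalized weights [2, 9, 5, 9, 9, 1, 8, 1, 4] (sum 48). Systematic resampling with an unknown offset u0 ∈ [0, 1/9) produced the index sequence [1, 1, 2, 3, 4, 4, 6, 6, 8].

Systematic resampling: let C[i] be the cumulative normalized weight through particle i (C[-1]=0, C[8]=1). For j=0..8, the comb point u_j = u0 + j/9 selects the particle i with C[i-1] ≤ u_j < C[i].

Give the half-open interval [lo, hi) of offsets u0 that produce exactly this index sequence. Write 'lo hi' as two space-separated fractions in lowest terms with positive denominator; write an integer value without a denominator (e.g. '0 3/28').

11/144 1/9

C = [1/24, 11/48, 1/3, 25/48, 17/24, 35/48, 43/48, 11/12, 1]
j=0 picked index 1: u0 ∈ [1/24, 11/48)
j=1 picked index 1: u0 ∈ [-5/72, 17/144)
j=2 picked index 2: u0 ∈ [1/144, 1/9)
j=3 picked index 3: u0 ∈ [0, 3/16)
j=4 picked index 4: u0 ∈ [11/144, 19/72)
j=5 picked index 4: u0 ∈ [-5/144, 11/72)
j=6 picked index 6: u0 ∈ [1/16, 11/48)
j=7 picked index 6: u0 ∈ [-7/144, 17/144)
j=8 picked index 8: u0 ∈ [1/36, 1/9)
intersection: [11/144, 1/9)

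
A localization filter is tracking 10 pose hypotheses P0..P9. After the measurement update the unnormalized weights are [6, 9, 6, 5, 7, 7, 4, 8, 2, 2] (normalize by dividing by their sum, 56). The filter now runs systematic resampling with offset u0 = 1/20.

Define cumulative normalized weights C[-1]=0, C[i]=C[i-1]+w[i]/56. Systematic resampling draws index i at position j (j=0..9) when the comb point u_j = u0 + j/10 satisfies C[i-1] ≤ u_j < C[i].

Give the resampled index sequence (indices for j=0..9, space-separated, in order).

0 1 1 2 3 4 5 6 7 8

C = [3/28, 15/56, 3/8, 13/28, 33/56, 5/7, 11/14, 13/14, 27/28, 1]
j=0: u_0=1/20 ∈ [0, 3/28) → index 0
j=1: u_1=3/20 ∈ [3/28, 15/56) → index 1
j=2: u_2=1/4 ∈ [3/28, 15/56) → index 1
j=3: u_3=7/20 ∈ [15/56, 3/8) → index 2
j=4: u_4=9/20 ∈ [3/8, 13/28) → index 3
j=5: u_5=11/20 ∈ [13/28, 33/56) → index 4
j=6: u_6=13/20 ∈ [33/56, 5/7) → index 5
j=7: u_7=3/4 ∈ [5/7, 11/14) → index 6
j=8: u_8=17/20 ∈ [11/14, 13/14) → index 7
j=9: u_9=19/20 ∈ [13/14, 27/28) → index 8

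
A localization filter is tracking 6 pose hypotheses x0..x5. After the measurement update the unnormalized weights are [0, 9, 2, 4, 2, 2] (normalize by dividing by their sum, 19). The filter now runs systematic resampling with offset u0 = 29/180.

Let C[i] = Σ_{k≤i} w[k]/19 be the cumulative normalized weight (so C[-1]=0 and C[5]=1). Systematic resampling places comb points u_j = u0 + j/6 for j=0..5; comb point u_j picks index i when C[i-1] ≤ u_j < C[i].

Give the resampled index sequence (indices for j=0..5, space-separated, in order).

C = [0, 9/19, 11/19, 15/19, 17/19, 1]
j=0: u_0=29/180 ∈ [0, 9/19) → index 1
j=1: u_1=59/180 ∈ [0, 9/19) → index 1
j=2: u_2=89/180 ∈ [9/19, 11/19) → index 2
j=3: u_3=119/180 ∈ [11/19, 15/19) → index 3
j=4: u_4=149/180 ∈ [15/19, 17/19) → index 4
j=5: u_5=179/180 ∈ [17/19, 1) → index 5

1 1 2 3 4 5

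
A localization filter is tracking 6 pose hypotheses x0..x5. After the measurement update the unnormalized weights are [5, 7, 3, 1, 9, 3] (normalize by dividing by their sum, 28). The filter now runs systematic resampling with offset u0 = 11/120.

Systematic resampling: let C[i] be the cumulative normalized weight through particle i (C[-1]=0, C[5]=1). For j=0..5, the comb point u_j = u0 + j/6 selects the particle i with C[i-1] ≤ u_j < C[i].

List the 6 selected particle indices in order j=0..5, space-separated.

0 1 1 4 4 5

C = [5/28, 3/7, 15/28, 4/7, 25/28, 1]
j=0: u_0=11/120 ∈ [0, 5/28) → index 0
j=1: u_1=31/120 ∈ [5/28, 3/7) → index 1
j=2: u_2=17/40 ∈ [5/28, 3/7) → index 1
j=3: u_3=71/120 ∈ [4/7, 25/28) → index 4
j=4: u_4=91/120 ∈ [4/7, 25/28) → index 4
j=5: u_5=37/40 ∈ [25/28, 1) → index 5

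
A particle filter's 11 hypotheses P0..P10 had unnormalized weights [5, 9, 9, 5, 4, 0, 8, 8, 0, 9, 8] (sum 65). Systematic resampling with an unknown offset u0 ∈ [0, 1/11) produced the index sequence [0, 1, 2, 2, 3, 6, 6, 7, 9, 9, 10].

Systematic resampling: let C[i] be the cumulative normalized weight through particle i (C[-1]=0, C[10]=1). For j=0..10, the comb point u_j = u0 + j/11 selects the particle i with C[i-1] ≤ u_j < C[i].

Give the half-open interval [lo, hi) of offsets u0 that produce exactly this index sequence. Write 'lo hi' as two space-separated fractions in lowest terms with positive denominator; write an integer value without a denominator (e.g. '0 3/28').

27/715 42/715

C = [1/13, 14/65, 23/65, 28/65, 32/65, 32/65, 8/13, 48/65, 48/65, 57/65, 1]
j=0 picked index 0: u0 ∈ [0, 1/13)
j=1 picked index 1: u0 ∈ [-2/143, 89/715)
j=2 picked index 2: u0 ∈ [24/715, 123/715)
j=3 picked index 2: u0 ∈ [-41/715, 58/715)
j=4 picked index 3: u0 ∈ [-7/715, 48/715)
j=5 picked index 6: u0 ∈ [27/715, 23/143)
j=6 picked index 6: u0 ∈ [-38/715, 10/143)
j=7 picked index 7: u0 ∈ [-3/143, 73/715)
j=8 picked index 9: u0 ∈ [8/715, 107/715)
j=9 picked index 9: u0 ∈ [-57/715, 42/715)
j=10 picked index 10: u0 ∈ [-23/715, 1/11)
intersection: [27/715, 42/715)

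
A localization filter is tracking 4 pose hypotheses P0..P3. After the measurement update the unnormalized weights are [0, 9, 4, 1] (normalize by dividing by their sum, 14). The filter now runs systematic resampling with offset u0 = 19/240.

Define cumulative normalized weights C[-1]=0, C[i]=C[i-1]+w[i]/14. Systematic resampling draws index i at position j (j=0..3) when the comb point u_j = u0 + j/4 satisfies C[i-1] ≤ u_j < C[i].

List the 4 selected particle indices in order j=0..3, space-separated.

1 1 1 2

C = [0, 9/14, 13/14, 1]
j=0: u_0=19/240 ∈ [0, 9/14) → index 1
j=1: u_1=79/240 ∈ [0, 9/14) → index 1
j=2: u_2=139/240 ∈ [0, 9/14) → index 1
j=3: u_3=199/240 ∈ [9/14, 13/14) → index 2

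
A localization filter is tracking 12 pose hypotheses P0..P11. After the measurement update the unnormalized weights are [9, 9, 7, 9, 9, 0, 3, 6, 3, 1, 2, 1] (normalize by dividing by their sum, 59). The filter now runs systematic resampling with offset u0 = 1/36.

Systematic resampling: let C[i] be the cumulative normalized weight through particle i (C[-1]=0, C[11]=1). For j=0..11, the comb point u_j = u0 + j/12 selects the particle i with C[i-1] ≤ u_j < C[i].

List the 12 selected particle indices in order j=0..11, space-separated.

C = [9/59, 18/59, 25/59, 34/59, 43/59, 43/59, 46/59, 52/59, 55/59, 56/59, 58/59, 1]
j=0: u_0=1/36 ∈ [0, 9/59) → index 0
j=1: u_1=1/9 ∈ [0, 9/59) → index 0
j=2: u_2=7/36 ∈ [9/59, 18/59) → index 1
j=3: u_3=5/18 ∈ [9/59, 18/59) → index 1
j=4: u_4=13/36 ∈ [18/59, 25/59) → index 2
j=5: u_5=4/9 ∈ [25/59, 34/59) → index 3
j=6: u_6=19/36 ∈ [25/59, 34/59) → index 3
j=7: u_7=11/18 ∈ [34/59, 43/59) → index 4
j=8: u_8=25/36 ∈ [34/59, 43/59) → index 4
j=9: u_9=7/9 ∈ [43/59, 46/59) → index 6
j=10: u_10=31/36 ∈ [46/59, 52/59) → index 7
j=11: u_11=17/18 ∈ [55/59, 56/59) → index 9

0 0 1 1 2 3 3 4 4 6 7 9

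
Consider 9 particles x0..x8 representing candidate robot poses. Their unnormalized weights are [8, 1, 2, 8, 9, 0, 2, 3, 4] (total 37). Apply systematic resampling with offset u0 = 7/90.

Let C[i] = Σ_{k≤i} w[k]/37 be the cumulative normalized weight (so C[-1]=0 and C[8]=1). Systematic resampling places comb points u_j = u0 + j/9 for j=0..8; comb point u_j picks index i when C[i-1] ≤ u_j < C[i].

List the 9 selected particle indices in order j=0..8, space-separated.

C = [8/37, 9/37, 11/37, 19/37, 28/37, 28/37, 30/37, 33/37, 1]
j=0: u_0=7/90 ∈ [0, 8/37) → index 0
j=1: u_1=17/90 ∈ [0, 8/37) → index 0
j=2: u_2=3/10 ∈ [11/37, 19/37) → index 3
j=3: u_3=37/90 ∈ [11/37, 19/37) → index 3
j=4: u_4=47/90 ∈ [19/37, 28/37) → index 4
j=5: u_5=19/30 ∈ [19/37, 28/37) → index 4
j=6: u_6=67/90 ∈ [19/37, 28/37) → index 4
j=7: u_7=77/90 ∈ [30/37, 33/37) → index 7
j=8: u_8=29/30 ∈ [33/37, 1) → index 8

0 0 3 3 4 4 4 7 8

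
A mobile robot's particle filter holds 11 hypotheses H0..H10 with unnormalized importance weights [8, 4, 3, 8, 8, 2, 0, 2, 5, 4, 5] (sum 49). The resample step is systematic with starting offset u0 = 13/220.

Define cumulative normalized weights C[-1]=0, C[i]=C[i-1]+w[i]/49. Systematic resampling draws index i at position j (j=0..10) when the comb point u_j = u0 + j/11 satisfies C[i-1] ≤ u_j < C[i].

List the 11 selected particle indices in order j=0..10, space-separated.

0 0 1 3 3 4 4 7 8 9 10

C = [8/49, 12/49, 15/49, 23/49, 31/49, 33/49, 33/49, 5/7, 40/49, 44/49, 1]
j=0: u_0=13/220 ∈ [0, 8/49) → index 0
j=1: u_1=3/20 ∈ [0, 8/49) → index 0
j=2: u_2=53/220 ∈ [8/49, 12/49) → index 1
j=3: u_3=73/220 ∈ [15/49, 23/49) → index 3
j=4: u_4=93/220 ∈ [15/49, 23/49) → index 3
j=5: u_5=113/220 ∈ [23/49, 31/49) → index 4
j=6: u_6=133/220 ∈ [23/49, 31/49) → index 4
j=7: u_7=153/220 ∈ [33/49, 5/7) → index 7
j=8: u_8=173/220 ∈ [5/7, 40/49) → index 8
j=9: u_9=193/220 ∈ [40/49, 44/49) → index 9
j=10: u_10=213/220 ∈ [44/49, 1) → index 10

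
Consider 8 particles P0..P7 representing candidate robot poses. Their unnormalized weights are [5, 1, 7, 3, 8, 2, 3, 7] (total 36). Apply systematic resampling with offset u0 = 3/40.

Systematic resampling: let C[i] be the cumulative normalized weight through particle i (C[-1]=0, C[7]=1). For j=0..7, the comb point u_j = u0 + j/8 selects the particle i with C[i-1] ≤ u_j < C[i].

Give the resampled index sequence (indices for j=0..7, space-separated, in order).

0 2 2 4 4 5 7 7

C = [5/36, 1/6, 13/36, 4/9, 2/3, 13/18, 29/36, 1]
j=0: u_0=3/40 ∈ [0, 5/36) → index 0
j=1: u_1=1/5 ∈ [1/6, 13/36) → index 2
j=2: u_2=13/40 ∈ [1/6, 13/36) → index 2
j=3: u_3=9/20 ∈ [4/9, 2/3) → index 4
j=4: u_4=23/40 ∈ [4/9, 2/3) → index 4
j=5: u_5=7/10 ∈ [2/3, 13/18) → index 5
j=6: u_6=33/40 ∈ [29/36, 1) → index 7
j=7: u_7=19/20 ∈ [29/36, 1) → index 7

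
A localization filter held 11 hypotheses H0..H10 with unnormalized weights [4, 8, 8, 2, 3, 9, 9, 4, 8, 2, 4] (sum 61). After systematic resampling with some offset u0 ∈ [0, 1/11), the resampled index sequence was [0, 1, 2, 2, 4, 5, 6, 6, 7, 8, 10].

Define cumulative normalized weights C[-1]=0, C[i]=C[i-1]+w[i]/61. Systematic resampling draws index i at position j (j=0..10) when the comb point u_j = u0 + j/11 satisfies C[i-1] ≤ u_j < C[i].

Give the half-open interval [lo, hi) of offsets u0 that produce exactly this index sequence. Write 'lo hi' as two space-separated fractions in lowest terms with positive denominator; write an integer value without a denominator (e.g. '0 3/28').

C = [4/61, 12/61, 20/61, 22/61, 25/61, 34/61, 43/61, 47/61, 55/61, 57/61, 1]
j=0 picked index 0: u0 ∈ [0, 4/61)
j=1 picked index 1: u0 ∈ [-17/671, 71/671)
j=2 picked index 2: u0 ∈ [10/671, 98/671)
j=3 picked index 2: u0 ∈ [-51/671, 37/671)
j=4 picked index 4: u0 ∈ [-2/671, 31/671)
j=5 picked index 5: u0 ∈ [-30/671, 69/671)
j=6 picked index 6: u0 ∈ [8/671, 107/671)
j=7 picked index 6: u0 ∈ [-53/671, 46/671)
j=8 picked index 7: u0 ∈ [-15/671, 29/671)
j=9 picked index 8: u0 ∈ [-32/671, 56/671)
j=10 picked index 10: u0 ∈ [17/671, 1/11)
intersection: [17/671, 29/671)

17/671 29/671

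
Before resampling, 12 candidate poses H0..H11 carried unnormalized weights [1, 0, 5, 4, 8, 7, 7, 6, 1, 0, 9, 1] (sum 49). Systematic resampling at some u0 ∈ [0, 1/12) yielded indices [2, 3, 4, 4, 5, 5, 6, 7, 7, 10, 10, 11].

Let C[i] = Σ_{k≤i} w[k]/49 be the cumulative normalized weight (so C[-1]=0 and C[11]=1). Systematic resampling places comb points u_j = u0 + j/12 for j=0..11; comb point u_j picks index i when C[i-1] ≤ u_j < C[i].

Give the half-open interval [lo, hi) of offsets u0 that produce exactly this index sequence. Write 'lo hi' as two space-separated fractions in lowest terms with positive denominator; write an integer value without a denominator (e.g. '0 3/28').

41/588 1/12

C = [1/49, 1/49, 6/49, 10/49, 18/49, 25/49, 32/49, 38/49, 39/49, 39/49, 48/49, 1]
j=0 picked index 2: u0 ∈ [1/49, 6/49)
j=1 picked index 3: u0 ∈ [23/588, 71/588)
j=2 picked index 4: u0 ∈ [11/294, 59/294)
j=3 picked index 4: u0 ∈ [-9/196, 23/196)
j=4 picked index 5: u0 ∈ [5/147, 26/147)
j=5 picked index 5: u0 ∈ [-29/588, 55/588)
j=6 picked index 6: u0 ∈ [1/98, 15/98)
j=7 picked index 7: u0 ∈ [41/588, 113/588)
j=8 picked index 7: u0 ∈ [-2/147, 16/147)
j=9 picked index 10: u0 ∈ [9/196, 45/196)
j=10 picked index 10: u0 ∈ [-11/294, 43/294)
j=11 picked index 11: u0 ∈ [37/588, 1/12)
intersection: [41/588, 1/12)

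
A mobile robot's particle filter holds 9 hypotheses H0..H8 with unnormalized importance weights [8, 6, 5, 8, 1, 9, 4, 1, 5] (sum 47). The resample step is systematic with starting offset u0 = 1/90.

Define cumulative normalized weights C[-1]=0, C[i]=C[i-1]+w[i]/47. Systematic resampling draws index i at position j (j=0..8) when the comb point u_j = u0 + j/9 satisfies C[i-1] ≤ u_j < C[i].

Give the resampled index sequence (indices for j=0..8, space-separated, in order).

C = [8/47, 14/47, 19/47, 27/47, 28/47, 37/47, 41/47, 42/47, 1]
j=0: u_0=1/90 ∈ [0, 8/47) → index 0
j=1: u_1=11/90 ∈ [0, 8/47) → index 0
j=2: u_2=7/30 ∈ [8/47, 14/47) → index 1
j=3: u_3=31/90 ∈ [14/47, 19/47) → index 2
j=4: u_4=41/90 ∈ [19/47, 27/47) → index 3
j=5: u_5=17/30 ∈ [19/47, 27/47) → index 3
j=6: u_6=61/90 ∈ [28/47, 37/47) → index 5
j=7: u_7=71/90 ∈ [37/47, 41/47) → index 6
j=8: u_8=9/10 ∈ [42/47, 1) → index 8

0 0 1 2 3 3 5 6 8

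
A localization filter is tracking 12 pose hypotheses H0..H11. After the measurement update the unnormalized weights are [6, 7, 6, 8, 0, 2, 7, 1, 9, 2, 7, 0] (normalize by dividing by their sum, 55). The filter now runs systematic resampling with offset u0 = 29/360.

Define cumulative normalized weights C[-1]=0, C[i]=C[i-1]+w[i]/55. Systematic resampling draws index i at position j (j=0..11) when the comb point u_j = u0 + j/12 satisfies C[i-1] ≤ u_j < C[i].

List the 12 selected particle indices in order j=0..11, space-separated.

C = [6/55, 13/55, 19/55, 27/55, 27/55, 29/55, 36/55, 37/55, 46/55, 48/55, 1, 1]
j=0: u_0=29/360 ∈ [0, 6/55) → index 0
j=1: u_1=59/360 ∈ [6/55, 13/55) → index 1
j=2: u_2=89/360 ∈ [13/55, 19/55) → index 2
j=3: u_3=119/360 ∈ [13/55, 19/55) → index 2
j=4: u_4=149/360 ∈ [19/55, 27/55) → index 3
j=5: u_5=179/360 ∈ [27/55, 29/55) → index 5
j=6: u_6=209/360 ∈ [29/55, 36/55) → index 6
j=7: u_7=239/360 ∈ [36/55, 37/55) → index 7
j=8: u_8=269/360 ∈ [37/55, 46/55) → index 8
j=9: u_9=299/360 ∈ [37/55, 46/55) → index 8
j=10: u_10=329/360 ∈ [48/55, 1) → index 10
j=11: u_11=359/360 ∈ [48/55, 1) → index 10

0 1 2 2 3 5 6 7 8 8 10 10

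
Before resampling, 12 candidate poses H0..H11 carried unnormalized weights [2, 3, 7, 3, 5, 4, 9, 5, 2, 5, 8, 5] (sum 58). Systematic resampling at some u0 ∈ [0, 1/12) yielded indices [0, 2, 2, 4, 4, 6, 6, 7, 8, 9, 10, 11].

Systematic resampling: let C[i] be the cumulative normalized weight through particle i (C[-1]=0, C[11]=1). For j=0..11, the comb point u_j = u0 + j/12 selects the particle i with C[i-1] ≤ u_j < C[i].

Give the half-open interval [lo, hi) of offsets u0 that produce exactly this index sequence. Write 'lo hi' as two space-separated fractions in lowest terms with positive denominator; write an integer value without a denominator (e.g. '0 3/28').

C = [1/29, 5/58, 6/29, 15/58, 10/29, 12/29, 33/58, 19/29, 20/29, 45/58, 53/58, 1]
j=0 picked index 0: u0 ∈ [0, 1/29)
j=1 picked index 2: u0 ∈ [1/348, 43/348)
j=2 picked index 2: u0 ∈ [-7/87, 7/174)
j=3 picked index 4: u0 ∈ [1/116, 11/116)
j=4 picked index 4: u0 ∈ [-13/174, 1/87)
j=5 picked index 6: u0 ∈ [-1/348, 53/348)
j=6 picked index 6: u0 ∈ [-5/58, 2/29)
j=7 picked index 7: u0 ∈ [-5/348, 25/348)
j=8 picked index 8: u0 ∈ [-1/87, 2/87)
j=9 picked index 9: u0 ∈ [-7/116, 3/116)
j=10 picked index 10: u0 ∈ [-5/87, 7/87)
j=11 picked index 11: u0 ∈ [-1/348, 1/12)
intersection: [1/116, 1/87)

1/116 1/87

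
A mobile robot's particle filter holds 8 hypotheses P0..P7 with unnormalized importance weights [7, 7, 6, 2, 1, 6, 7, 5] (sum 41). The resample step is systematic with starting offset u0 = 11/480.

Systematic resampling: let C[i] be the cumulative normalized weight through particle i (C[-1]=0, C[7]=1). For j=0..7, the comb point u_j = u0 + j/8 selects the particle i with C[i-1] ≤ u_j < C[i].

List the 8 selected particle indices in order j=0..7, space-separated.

0 0 1 2 3 5 6 7

C = [7/41, 14/41, 20/41, 22/41, 23/41, 29/41, 36/41, 1]
j=0: u_0=11/480 ∈ [0, 7/41) → index 0
j=1: u_1=71/480 ∈ [0, 7/41) → index 0
j=2: u_2=131/480 ∈ [7/41, 14/41) → index 1
j=3: u_3=191/480 ∈ [14/41, 20/41) → index 2
j=4: u_4=251/480 ∈ [20/41, 22/41) → index 3
j=5: u_5=311/480 ∈ [23/41, 29/41) → index 5
j=6: u_6=371/480 ∈ [29/41, 36/41) → index 6
j=7: u_7=431/480 ∈ [36/41, 1) → index 7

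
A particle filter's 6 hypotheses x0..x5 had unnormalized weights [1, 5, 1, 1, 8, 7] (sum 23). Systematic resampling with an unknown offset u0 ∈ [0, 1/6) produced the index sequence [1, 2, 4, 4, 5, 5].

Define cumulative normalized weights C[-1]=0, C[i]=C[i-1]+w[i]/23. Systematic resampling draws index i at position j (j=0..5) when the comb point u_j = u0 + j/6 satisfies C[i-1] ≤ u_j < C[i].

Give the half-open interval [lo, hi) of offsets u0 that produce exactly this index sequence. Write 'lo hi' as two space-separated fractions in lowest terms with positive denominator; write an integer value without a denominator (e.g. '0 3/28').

13/138 19/138

C = [1/23, 6/23, 7/23, 8/23, 16/23, 1]
j=0 picked index 1: u0 ∈ [1/23, 6/23)
j=1 picked index 2: u0 ∈ [13/138, 19/138)
j=2 picked index 4: u0 ∈ [1/69, 25/69)
j=3 picked index 4: u0 ∈ [-7/46, 9/46)
j=4 picked index 5: u0 ∈ [2/69, 1/3)
j=5 picked index 5: u0 ∈ [-19/138, 1/6)
intersection: [13/138, 19/138)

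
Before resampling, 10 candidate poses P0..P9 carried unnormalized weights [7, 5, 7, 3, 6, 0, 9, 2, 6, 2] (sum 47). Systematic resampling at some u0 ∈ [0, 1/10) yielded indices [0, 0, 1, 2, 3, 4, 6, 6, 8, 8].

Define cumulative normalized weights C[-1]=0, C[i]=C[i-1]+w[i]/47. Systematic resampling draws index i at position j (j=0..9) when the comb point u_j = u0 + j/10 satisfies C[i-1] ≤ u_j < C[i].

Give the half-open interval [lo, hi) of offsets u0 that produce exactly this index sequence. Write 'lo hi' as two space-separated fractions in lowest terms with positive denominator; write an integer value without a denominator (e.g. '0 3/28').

7/235 23/470

C = [7/47, 12/47, 19/47, 22/47, 28/47, 28/47, 37/47, 39/47, 45/47, 1]
j=0 picked index 0: u0 ∈ [0, 7/47)
j=1 picked index 0: u0 ∈ [-1/10, 23/470)
j=2 picked index 1: u0 ∈ [-12/235, 13/235)
j=3 picked index 2: u0 ∈ [-21/470, 49/470)
j=4 picked index 3: u0 ∈ [1/235, 16/235)
j=5 picked index 4: u0 ∈ [-3/94, 9/94)
j=6 picked index 6: u0 ∈ [-1/235, 44/235)
j=7 picked index 6: u0 ∈ [-49/470, 41/470)
j=8 picked index 8: u0 ∈ [7/235, 37/235)
j=9 picked index 8: u0 ∈ [-33/470, 27/470)
intersection: [7/235, 23/470)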